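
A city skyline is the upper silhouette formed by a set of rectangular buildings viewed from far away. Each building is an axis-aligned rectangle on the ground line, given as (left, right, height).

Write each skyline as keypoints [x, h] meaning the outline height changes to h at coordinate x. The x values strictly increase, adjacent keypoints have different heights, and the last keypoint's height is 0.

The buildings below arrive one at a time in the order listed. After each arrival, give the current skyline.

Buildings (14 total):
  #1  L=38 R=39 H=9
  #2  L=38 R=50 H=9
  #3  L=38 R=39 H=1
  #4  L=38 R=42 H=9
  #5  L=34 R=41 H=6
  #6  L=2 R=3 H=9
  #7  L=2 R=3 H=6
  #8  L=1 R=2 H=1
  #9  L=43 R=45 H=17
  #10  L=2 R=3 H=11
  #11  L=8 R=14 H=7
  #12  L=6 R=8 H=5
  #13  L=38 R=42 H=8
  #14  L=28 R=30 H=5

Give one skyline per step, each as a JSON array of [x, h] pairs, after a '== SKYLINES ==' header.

== SKYLINES ==
[[38,9],[39,0]]
[[38,9],[50,0]]
[[38,9],[50,0]]
[[38,9],[50,0]]
[[34,6],[38,9],[50,0]]
[[2,9],[3,0],[34,6],[38,9],[50,0]]
[[2,9],[3,0],[34,6],[38,9],[50,0]]
[[1,1],[2,9],[3,0],[34,6],[38,9],[50,0]]
[[1,1],[2,9],[3,0],[34,6],[38,9],[43,17],[45,9],[50,0]]
[[1,1],[2,11],[3,0],[34,6],[38,9],[43,17],[45,9],[50,0]]
[[1,1],[2,11],[3,0],[8,7],[14,0],[34,6],[38,9],[43,17],[45,9],[50,0]]
[[1,1],[2,11],[3,0],[6,5],[8,7],[14,0],[34,6],[38,9],[43,17],[45,9],[50,0]]
[[1,1],[2,11],[3,0],[6,5],[8,7],[14,0],[34,6],[38,9],[43,17],[45,9],[50,0]]
[[1,1],[2,11],[3,0],[6,5],[8,7],[14,0],[28,5],[30,0],[34,6],[38,9],[43,17],[45,9],[50,0]]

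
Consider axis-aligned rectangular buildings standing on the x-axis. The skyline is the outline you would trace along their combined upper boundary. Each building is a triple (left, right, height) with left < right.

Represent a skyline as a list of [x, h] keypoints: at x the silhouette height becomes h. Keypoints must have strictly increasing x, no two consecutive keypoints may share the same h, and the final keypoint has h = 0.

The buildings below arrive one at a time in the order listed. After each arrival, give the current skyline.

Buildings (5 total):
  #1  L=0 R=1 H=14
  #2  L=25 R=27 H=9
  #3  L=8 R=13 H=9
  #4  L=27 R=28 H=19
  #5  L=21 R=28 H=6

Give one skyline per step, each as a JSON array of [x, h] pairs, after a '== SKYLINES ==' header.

== SKYLINES ==
[[0,14],[1,0]]
[[0,14],[1,0],[25,9],[27,0]]
[[0,14],[1,0],[8,9],[13,0],[25,9],[27,0]]
[[0,14],[1,0],[8,9],[13,0],[25,9],[27,19],[28,0]]
[[0,14],[1,0],[8,9],[13,0],[21,6],[25,9],[27,19],[28,0]]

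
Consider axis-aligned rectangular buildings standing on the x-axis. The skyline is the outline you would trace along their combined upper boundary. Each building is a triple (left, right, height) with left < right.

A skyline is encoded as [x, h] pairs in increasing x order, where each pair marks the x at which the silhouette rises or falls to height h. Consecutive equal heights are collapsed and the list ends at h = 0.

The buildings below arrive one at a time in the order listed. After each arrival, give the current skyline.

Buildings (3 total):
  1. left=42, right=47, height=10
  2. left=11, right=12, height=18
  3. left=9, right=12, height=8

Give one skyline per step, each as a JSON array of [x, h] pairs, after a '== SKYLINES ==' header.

== SKYLINES ==
[[42,10],[47,0]]
[[11,18],[12,0],[42,10],[47,0]]
[[9,8],[11,18],[12,0],[42,10],[47,0]]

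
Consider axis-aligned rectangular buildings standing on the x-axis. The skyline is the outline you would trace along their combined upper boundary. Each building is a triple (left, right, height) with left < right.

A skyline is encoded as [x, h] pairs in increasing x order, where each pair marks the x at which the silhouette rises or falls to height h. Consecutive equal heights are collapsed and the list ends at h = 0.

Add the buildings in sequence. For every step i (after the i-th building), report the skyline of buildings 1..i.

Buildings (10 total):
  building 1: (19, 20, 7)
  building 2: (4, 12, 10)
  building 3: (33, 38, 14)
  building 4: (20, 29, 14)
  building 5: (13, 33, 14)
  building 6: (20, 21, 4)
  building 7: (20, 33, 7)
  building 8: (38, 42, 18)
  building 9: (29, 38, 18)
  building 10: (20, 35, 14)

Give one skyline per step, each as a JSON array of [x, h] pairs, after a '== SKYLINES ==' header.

== SKYLINES ==
[[19,7],[20,0]]
[[4,10],[12,0],[19,7],[20,0]]
[[4,10],[12,0],[19,7],[20,0],[33,14],[38,0]]
[[4,10],[12,0],[19,7],[20,14],[29,0],[33,14],[38,0]]
[[4,10],[12,0],[13,14],[38,0]]
[[4,10],[12,0],[13,14],[38,0]]
[[4,10],[12,0],[13,14],[38,0]]
[[4,10],[12,0],[13,14],[38,18],[42,0]]
[[4,10],[12,0],[13,14],[29,18],[42,0]]
[[4,10],[12,0],[13,14],[29,18],[42,0]]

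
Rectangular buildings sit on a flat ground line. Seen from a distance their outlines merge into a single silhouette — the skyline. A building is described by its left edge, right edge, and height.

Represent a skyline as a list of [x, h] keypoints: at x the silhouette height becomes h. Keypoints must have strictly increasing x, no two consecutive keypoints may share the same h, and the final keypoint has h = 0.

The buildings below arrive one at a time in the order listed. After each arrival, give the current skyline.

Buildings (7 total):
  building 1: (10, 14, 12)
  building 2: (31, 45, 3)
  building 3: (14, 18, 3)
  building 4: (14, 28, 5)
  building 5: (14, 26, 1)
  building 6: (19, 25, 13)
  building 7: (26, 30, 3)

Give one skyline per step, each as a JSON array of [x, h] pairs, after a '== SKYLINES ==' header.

== SKYLINES ==
[[10,12],[14,0]]
[[10,12],[14,0],[31,3],[45,0]]
[[10,12],[14,3],[18,0],[31,3],[45,0]]
[[10,12],[14,5],[28,0],[31,3],[45,0]]
[[10,12],[14,5],[28,0],[31,3],[45,0]]
[[10,12],[14,5],[19,13],[25,5],[28,0],[31,3],[45,0]]
[[10,12],[14,5],[19,13],[25,5],[28,3],[30,0],[31,3],[45,0]]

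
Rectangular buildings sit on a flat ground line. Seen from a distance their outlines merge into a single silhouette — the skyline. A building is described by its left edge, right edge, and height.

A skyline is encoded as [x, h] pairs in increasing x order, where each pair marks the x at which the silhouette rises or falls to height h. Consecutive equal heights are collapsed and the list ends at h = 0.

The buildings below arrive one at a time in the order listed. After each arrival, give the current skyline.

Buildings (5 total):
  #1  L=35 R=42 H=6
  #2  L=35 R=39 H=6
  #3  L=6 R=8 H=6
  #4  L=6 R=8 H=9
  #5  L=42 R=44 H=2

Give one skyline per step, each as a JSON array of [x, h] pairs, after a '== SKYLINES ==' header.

== SKYLINES ==
[[35,6],[42,0]]
[[35,6],[42,0]]
[[6,6],[8,0],[35,6],[42,0]]
[[6,9],[8,0],[35,6],[42,0]]
[[6,9],[8,0],[35,6],[42,2],[44,0]]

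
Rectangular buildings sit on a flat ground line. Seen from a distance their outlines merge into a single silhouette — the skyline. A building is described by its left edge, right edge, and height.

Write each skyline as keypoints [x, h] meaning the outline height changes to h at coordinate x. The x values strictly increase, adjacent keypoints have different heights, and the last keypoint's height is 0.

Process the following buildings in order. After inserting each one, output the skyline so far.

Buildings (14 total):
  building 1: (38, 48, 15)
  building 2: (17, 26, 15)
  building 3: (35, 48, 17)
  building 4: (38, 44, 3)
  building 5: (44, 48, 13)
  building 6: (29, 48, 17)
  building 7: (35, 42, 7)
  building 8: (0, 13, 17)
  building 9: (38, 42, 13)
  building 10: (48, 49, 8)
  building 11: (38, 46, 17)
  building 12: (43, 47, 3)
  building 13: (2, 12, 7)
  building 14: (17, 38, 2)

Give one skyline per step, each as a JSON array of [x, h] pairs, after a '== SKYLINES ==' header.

== SKYLINES ==
[[38,15],[48,0]]
[[17,15],[26,0],[38,15],[48,0]]
[[17,15],[26,0],[35,17],[48,0]]
[[17,15],[26,0],[35,17],[48,0]]
[[17,15],[26,0],[35,17],[48,0]]
[[17,15],[26,0],[29,17],[48,0]]
[[17,15],[26,0],[29,17],[48,0]]
[[0,17],[13,0],[17,15],[26,0],[29,17],[48,0]]
[[0,17],[13,0],[17,15],[26,0],[29,17],[48,0]]
[[0,17],[13,0],[17,15],[26,0],[29,17],[48,8],[49,0]]
[[0,17],[13,0],[17,15],[26,0],[29,17],[48,8],[49,0]]
[[0,17],[13,0],[17,15],[26,0],[29,17],[48,8],[49,0]]
[[0,17],[13,0],[17,15],[26,0],[29,17],[48,8],[49,0]]
[[0,17],[13,0],[17,15],[26,2],[29,17],[48,8],[49,0]]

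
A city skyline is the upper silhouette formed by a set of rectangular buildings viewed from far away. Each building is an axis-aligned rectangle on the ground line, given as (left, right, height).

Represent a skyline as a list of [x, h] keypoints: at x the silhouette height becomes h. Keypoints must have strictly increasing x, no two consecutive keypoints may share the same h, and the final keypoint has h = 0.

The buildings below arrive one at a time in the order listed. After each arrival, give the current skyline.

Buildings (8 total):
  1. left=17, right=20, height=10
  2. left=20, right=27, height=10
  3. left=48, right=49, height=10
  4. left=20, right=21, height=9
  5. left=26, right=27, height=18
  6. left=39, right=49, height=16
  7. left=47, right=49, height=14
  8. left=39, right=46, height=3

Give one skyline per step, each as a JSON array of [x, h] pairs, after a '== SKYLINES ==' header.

== SKYLINES ==
[[17,10],[20,0]]
[[17,10],[27,0]]
[[17,10],[27,0],[48,10],[49,0]]
[[17,10],[27,0],[48,10],[49,0]]
[[17,10],[26,18],[27,0],[48,10],[49,0]]
[[17,10],[26,18],[27,0],[39,16],[49,0]]
[[17,10],[26,18],[27,0],[39,16],[49,0]]
[[17,10],[26,18],[27,0],[39,16],[49,0]]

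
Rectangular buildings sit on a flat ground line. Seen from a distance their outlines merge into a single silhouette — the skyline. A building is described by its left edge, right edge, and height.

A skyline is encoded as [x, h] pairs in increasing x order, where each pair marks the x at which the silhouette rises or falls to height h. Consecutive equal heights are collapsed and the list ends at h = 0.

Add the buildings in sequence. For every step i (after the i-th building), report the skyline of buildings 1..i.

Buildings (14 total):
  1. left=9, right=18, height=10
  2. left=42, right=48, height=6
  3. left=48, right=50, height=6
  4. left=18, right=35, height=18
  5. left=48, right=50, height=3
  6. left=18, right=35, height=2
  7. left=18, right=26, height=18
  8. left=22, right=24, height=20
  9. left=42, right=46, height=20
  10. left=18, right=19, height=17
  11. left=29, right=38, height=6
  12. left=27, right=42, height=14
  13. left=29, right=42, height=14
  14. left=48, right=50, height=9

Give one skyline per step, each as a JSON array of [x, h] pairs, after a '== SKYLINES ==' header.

== SKYLINES ==
[[9,10],[18,0]]
[[9,10],[18,0],[42,6],[48,0]]
[[9,10],[18,0],[42,6],[50,0]]
[[9,10],[18,18],[35,0],[42,6],[50,0]]
[[9,10],[18,18],[35,0],[42,6],[50,0]]
[[9,10],[18,18],[35,0],[42,6],[50,0]]
[[9,10],[18,18],[35,0],[42,6],[50,0]]
[[9,10],[18,18],[22,20],[24,18],[35,0],[42,6],[50,0]]
[[9,10],[18,18],[22,20],[24,18],[35,0],[42,20],[46,6],[50,0]]
[[9,10],[18,18],[22,20],[24,18],[35,0],[42,20],[46,6],[50,0]]
[[9,10],[18,18],[22,20],[24,18],[35,6],[38,0],[42,20],[46,6],[50,0]]
[[9,10],[18,18],[22,20],[24,18],[35,14],[42,20],[46,6],[50,0]]
[[9,10],[18,18],[22,20],[24,18],[35,14],[42,20],[46,6],[50,0]]
[[9,10],[18,18],[22,20],[24,18],[35,14],[42,20],[46,6],[48,9],[50,0]]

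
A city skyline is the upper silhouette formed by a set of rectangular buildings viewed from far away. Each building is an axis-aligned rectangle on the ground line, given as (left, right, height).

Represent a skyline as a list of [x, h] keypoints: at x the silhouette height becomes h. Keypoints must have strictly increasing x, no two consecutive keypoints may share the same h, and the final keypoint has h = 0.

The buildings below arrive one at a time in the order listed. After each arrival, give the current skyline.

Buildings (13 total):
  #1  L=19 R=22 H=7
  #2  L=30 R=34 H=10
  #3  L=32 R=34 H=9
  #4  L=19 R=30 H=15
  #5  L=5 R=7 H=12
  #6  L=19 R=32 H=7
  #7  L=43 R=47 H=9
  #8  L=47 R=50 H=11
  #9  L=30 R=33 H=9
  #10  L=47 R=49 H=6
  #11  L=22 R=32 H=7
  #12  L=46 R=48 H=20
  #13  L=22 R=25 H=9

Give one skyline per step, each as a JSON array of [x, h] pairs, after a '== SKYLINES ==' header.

== SKYLINES ==
[[19,7],[22,0]]
[[19,7],[22,0],[30,10],[34,0]]
[[19,7],[22,0],[30,10],[34,0]]
[[19,15],[30,10],[34,0]]
[[5,12],[7,0],[19,15],[30,10],[34,0]]
[[5,12],[7,0],[19,15],[30,10],[34,0]]
[[5,12],[7,0],[19,15],[30,10],[34,0],[43,9],[47,0]]
[[5,12],[7,0],[19,15],[30,10],[34,0],[43,9],[47,11],[50,0]]
[[5,12],[7,0],[19,15],[30,10],[34,0],[43,9],[47,11],[50,0]]
[[5,12],[7,0],[19,15],[30,10],[34,0],[43,9],[47,11],[50,0]]
[[5,12],[7,0],[19,15],[30,10],[34,0],[43,9],[47,11],[50,0]]
[[5,12],[7,0],[19,15],[30,10],[34,0],[43,9],[46,20],[48,11],[50,0]]
[[5,12],[7,0],[19,15],[30,10],[34,0],[43,9],[46,20],[48,11],[50,0]]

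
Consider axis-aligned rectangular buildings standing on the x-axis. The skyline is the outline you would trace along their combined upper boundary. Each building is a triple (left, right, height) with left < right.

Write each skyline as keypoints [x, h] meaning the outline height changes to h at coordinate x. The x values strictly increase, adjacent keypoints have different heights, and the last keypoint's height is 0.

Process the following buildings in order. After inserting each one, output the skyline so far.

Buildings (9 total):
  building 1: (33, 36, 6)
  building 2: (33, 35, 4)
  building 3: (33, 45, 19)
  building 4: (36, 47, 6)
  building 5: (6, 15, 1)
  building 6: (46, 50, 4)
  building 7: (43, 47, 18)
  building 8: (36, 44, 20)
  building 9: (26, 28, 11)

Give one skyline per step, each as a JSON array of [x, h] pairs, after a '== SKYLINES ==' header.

== SKYLINES ==
[[33,6],[36,0]]
[[33,6],[36,0]]
[[33,19],[45,0]]
[[33,19],[45,6],[47,0]]
[[6,1],[15,0],[33,19],[45,6],[47,0]]
[[6,1],[15,0],[33,19],[45,6],[47,4],[50,0]]
[[6,1],[15,0],[33,19],[45,18],[47,4],[50,0]]
[[6,1],[15,0],[33,19],[36,20],[44,19],[45,18],[47,4],[50,0]]
[[6,1],[15,0],[26,11],[28,0],[33,19],[36,20],[44,19],[45,18],[47,4],[50,0]]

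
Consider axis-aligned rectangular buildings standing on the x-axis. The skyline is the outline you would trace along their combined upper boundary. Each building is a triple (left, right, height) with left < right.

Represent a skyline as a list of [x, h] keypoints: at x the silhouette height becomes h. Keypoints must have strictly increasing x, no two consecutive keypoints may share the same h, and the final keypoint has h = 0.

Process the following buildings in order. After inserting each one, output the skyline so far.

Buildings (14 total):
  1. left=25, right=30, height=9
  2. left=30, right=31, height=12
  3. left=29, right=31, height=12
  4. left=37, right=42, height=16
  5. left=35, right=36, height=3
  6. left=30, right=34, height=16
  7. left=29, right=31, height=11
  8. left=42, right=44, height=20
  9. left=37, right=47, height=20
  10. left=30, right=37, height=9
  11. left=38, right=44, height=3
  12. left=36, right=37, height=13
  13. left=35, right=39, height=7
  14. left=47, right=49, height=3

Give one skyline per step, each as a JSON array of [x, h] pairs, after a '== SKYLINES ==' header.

== SKYLINES ==
[[25,9],[30,0]]
[[25,9],[30,12],[31,0]]
[[25,9],[29,12],[31,0]]
[[25,9],[29,12],[31,0],[37,16],[42,0]]
[[25,9],[29,12],[31,0],[35,3],[36,0],[37,16],[42,0]]
[[25,9],[29,12],[30,16],[34,0],[35,3],[36,0],[37,16],[42,0]]
[[25,9],[29,12],[30,16],[34,0],[35,3],[36,0],[37,16],[42,0]]
[[25,9],[29,12],[30,16],[34,0],[35,3],[36,0],[37,16],[42,20],[44,0]]
[[25,9],[29,12],[30,16],[34,0],[35,3],[36,0],[37,20],[47,0]]
[[25,9],[29,12],[30,16],[34,9],[37,20],[47,0]]
[[25,9],[29,12],[30,16],[34,9],[37,20],[47,0]]
[[25,9],[29,12],[30,16],[34,9],[36,13],[37,20],[47,0]]
[[25,9],[29,12],[30,16],[34,9],[36,13],[37,20],[47,0]]
[[25,9],[29,12],[30,16],[34,9],[36,13],[37,20],[47,3],[49,0]]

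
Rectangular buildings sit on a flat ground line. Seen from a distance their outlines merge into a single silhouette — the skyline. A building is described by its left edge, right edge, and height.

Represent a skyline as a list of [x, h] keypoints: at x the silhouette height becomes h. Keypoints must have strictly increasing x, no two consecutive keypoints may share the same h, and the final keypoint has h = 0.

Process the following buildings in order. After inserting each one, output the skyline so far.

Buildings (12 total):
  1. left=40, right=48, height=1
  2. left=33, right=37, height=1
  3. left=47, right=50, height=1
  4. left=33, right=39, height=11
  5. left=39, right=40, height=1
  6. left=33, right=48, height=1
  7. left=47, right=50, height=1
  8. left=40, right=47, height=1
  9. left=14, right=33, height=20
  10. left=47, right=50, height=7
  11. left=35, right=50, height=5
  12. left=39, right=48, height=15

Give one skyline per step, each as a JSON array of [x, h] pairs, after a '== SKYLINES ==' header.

== SKYLINES ==
[[40,1],[48,0]]
[[33,1],[37,0],[40,1],[48,0]]
[[33,1],[37,0],[40,1],[50,0]]
[[33,11],[39,0],[40,1],[50,0]]
[[33,11],[39,1],[50,0]]
[[33,11],[39,1],[50,0]]
[[33,11],[39,1],[50,0]]
[[33,11],[39,1],[50,0]]
[[14,20],[33,11],[39,1],[50,0]]
[[14,20],[33,11],[39,1],[47,7],[50,0]]
[[14,20],[33,11],[39,5],[47,7],[50,0]]
[[14,20],[33,11],[39,15],[48,7],[50,0]]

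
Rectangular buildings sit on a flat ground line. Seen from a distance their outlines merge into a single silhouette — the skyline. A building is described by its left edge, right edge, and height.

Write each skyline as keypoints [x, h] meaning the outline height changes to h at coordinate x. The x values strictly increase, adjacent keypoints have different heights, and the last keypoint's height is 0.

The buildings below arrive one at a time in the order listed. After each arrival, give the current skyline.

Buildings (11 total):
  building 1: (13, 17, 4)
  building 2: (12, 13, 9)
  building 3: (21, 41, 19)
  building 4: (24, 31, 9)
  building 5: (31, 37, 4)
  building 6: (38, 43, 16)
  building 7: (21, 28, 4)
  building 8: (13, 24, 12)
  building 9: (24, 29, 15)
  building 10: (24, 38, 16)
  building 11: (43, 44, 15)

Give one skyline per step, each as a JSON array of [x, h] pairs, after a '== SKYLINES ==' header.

== SKYLINES ==
[[13,4],[17,0]]
[[12,9],[13,4],[17,0]]
[[12,9],[13,4],[17,0],[21,19],[41,0]]
[[12,9],[13,4],[17,0],[21,19],[41,0]]
[[12,9],[13,4],[17,0],[21,19],[41,0]]
[[12,9],[13,4],[17,0],[21,19],[41,16],[43,0]]
[[12,9],[13,4],[17,0],[21,19],[41,16],[43,0]]
[[12,9],[13,12],[21,19],[41,16],[43,0]]
[[12,9],[13,12],[21,19],[41,16],[43,0]]
[[12,9],[13,12],[21,19],[41,16],[43,0]]
[[12,9],[13,12],[21,19],[41,16],[43,15],[44,0]]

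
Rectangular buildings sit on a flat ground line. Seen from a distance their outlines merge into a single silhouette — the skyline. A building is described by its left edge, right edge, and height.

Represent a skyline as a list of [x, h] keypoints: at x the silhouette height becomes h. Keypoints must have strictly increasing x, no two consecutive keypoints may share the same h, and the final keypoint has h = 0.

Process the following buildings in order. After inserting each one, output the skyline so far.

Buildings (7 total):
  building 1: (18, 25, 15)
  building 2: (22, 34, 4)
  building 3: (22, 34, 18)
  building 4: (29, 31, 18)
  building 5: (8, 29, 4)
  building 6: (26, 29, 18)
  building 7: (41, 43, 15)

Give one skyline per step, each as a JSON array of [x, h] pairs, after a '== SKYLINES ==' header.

== SKYLINES ==
[[18,15],[25,0]]
[[18,15],[25,4],[34,0]]
[[18,15],[22,18],[34,0]]
[[18,15],[22,18],[34,0]]
[[8,4],[18,15],[22,18],[34,0]]
[[8,4],[18,15],[22,18],[34,0]]
[[8,4],[18,15],[22,18],[34,0],[41,15],[43,0]]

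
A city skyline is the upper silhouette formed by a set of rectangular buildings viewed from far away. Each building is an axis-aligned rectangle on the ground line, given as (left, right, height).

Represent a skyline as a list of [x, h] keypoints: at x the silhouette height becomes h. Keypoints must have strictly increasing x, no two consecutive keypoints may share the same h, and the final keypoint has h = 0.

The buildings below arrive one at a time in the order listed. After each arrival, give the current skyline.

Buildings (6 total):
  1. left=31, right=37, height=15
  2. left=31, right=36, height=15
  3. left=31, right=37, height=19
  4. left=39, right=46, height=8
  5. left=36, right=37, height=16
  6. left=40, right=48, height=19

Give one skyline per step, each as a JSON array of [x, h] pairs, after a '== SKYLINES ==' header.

== SKYLINES ==
[[31,15],[37,0]]
[[31,15],[37,0]]
[[31,19],[37,0]]
[[31,19],[37,0],[39,8],[46,0]]
[[31,19],[37,0],[39,8],[46,0]]
[[31,19],[37,0],[39,8],[40,19],[48,0]]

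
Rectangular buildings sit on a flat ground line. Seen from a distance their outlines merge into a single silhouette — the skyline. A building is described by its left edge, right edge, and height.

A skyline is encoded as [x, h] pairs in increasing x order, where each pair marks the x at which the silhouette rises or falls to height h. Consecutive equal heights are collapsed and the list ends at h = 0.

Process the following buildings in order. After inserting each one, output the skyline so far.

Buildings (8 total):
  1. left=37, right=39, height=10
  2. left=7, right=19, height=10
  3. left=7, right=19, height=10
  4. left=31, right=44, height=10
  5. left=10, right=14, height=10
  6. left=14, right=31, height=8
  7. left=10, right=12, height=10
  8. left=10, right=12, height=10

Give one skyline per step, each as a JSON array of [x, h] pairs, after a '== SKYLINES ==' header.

== SKYLINES ==
[[37,10],[39,0]]
[[7,10],[19,0],[37,10],[39,0]]
[[7,10],[19,0],[37,10],[39,0]]
[[7,10],[19,0],[31,10],[44,0]]
[[7,10],[19,0],[31,10],[44,0]]
[[7,10],[19,8],[31,10],[44,0]]
[[7,10],[19,8],[31,10],[44,0]]
[[7,10],[19,8],[31,10],[44,0]]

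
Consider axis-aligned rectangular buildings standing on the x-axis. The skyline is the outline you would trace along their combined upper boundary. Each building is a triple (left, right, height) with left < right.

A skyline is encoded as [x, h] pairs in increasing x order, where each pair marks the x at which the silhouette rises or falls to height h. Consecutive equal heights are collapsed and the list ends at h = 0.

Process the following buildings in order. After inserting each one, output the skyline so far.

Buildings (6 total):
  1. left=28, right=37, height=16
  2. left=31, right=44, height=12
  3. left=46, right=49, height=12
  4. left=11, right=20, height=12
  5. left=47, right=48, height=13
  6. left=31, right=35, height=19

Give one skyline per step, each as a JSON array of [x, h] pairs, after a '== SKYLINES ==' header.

== SKYLINES ==
[[28,16],[37,0]]
[[28,16],[37,12],[44,0]]
[[28,16],[37,12],[44,0],[46,12],[49,0]]
[[11,12],[20,0],[28,16],[37,12],[44,0],[46,12],[49,0]]
[[11,12],[20,0],[28,16],[37,12],[44,0],[46,12],[47,13],[48,12],[49,0]]
[[11,12],[20,0],[28,16],[31,19],[35,16],[37,12],[44,0],[46,12],[47,13],[48,12],[49,0]]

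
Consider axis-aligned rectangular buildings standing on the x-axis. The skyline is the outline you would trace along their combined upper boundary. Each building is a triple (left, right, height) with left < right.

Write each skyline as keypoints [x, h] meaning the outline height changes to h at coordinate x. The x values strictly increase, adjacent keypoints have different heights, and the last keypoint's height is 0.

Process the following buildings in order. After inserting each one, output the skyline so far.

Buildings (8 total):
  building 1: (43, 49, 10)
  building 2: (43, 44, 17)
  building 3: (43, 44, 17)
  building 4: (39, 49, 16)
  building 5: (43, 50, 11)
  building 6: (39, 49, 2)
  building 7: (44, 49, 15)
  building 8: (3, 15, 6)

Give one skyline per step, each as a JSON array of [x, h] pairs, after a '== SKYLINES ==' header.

== SKYLINES ==
[[43,10],[49,0]]
[[43,17],[44,10],[49,0]]
[[43,17],[44,10],[49,0]]
[[39,16],[43,17],[44,16],[49,0]]
[[39,16],[43,17],[44,16],[49,11],[50,0]]
[[39,16],[43,17],[44,16],[49,11],[50,0]]
[[39,16],[43,17],[44,16],[49,11],[50,0]]
[[3,6],[15,0],[39,16],[43,17],[44,16],[49,11],[50,0]]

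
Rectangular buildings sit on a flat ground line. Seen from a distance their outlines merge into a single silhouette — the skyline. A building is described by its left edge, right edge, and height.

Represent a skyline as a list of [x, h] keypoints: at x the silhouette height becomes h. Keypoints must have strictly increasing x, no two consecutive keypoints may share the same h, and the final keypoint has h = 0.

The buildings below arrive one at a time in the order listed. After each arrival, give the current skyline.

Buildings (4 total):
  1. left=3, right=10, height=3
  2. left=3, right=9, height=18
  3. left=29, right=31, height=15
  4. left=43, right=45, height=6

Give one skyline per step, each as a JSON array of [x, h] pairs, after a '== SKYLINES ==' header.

== SKYLINES ==
[[3,3],[10,0]]
[[3,18],[9,3],[10,0]]
[[3,18],[9,3],[10,0],[29,15],[31,0]]
[[3,18],[9,3],[10,0],[29,15],[31,0],[43,6],[45,0]]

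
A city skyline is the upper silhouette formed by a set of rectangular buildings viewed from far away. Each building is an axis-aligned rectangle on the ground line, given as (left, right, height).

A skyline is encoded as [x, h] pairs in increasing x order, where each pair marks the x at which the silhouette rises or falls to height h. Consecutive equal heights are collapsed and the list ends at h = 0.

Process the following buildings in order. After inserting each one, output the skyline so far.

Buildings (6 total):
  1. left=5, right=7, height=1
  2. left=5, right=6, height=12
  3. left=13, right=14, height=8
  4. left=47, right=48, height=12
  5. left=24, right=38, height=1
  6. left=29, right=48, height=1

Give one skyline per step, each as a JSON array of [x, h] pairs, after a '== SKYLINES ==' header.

== SKYLINES ==
[[5,1],[7,0]]
[[5,12],[6,1],[7,0]]
[[5,12],[6,1],[7,0],[13,8],[14,0]]
[[5,12],[6,1],[7,0],[13,8],[14,0],[47,12],[48,0]]
[[5,12],[6,1],[7,0],[13,8],[14,0],[24,1],[38,0],[47,12],[48,0]]
[[5,12],[6,1],[7,0],[13,8],[14,0],[24,1],[47,12],[48,0]]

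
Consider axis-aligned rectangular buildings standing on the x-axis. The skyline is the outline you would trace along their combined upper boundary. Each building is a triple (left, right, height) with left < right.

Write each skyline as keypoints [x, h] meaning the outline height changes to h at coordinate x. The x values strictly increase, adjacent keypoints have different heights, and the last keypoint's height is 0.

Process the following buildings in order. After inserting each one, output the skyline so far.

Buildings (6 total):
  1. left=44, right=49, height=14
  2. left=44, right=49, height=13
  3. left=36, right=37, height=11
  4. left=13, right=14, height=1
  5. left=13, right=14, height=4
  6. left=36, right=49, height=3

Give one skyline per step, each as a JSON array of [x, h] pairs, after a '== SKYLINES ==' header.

== SKYLINES ==
[[44,14],[49,0]]
[[44,14],[49,0]]
[[36,11],[37,0],[44,14],[49,0]]
[[13,1],[14,0],[36,11],[37,0],[44,14],[49,0]]
[[13,4],[14,0],[36,11],[37,0],[44,14],[49,0]]
[[13,4],[14,0],[36,11],[37,3],[44,14],[49,0]]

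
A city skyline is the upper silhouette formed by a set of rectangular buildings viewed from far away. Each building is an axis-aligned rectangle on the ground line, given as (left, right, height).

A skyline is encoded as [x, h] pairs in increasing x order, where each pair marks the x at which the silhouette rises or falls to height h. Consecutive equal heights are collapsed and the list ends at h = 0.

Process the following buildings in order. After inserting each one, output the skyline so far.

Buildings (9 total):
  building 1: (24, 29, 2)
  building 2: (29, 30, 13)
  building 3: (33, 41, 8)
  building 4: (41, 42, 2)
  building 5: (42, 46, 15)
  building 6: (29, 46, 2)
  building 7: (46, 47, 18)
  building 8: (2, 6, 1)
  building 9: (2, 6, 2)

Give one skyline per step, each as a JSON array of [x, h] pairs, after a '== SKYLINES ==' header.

== SKYLINES ==
[[24,2],[29,0]]
[[24,2],[29,13],[30,0]]
[[24,2],[29,13],[30,0],[33,8],[41,0]]
[[24,2],[29,13],[30,0],[33,8],[41,2],[42,0]]
[[24,2],[29,13],[30,0],[33,8],[41,2],[42,15],[46,0]]
[[24,2],[29,13],[30,2],[33,8],[41,2],[42,15],[46,0]]
[[24,2],[29,13],[30,2],[33,8],[41,2],[42,15],[46,18],[47,0]]
[[2,1],[6,0],[24,2],[29,13],[30,2],[33,8],[41,2],[42,15],[46,18],[47,0]]
[[2,2],[6,0],[24,2],[29,13],[30,2],[33,8],[41,2],[42,15],[46,18],[47,0]]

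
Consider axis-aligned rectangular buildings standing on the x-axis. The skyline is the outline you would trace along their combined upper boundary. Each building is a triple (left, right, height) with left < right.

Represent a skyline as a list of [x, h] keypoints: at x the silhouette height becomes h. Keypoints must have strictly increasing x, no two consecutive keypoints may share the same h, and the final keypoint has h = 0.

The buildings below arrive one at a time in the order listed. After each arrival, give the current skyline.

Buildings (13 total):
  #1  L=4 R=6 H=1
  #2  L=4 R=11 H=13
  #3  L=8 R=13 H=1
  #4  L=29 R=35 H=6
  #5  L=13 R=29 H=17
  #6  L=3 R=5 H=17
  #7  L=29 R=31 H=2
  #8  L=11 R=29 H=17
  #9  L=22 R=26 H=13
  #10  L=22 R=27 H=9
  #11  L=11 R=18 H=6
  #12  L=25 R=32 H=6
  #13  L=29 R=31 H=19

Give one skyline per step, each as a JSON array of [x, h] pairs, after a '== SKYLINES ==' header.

== SKYLINES ==
[[4,1],[6,0]]
[[4,13],[11,0]]
[[4,13],[11,1],[13,0]]
[[4,13],[11,1],[13,0],[29,6],[35,0]]
[[4,13],[11,1],[13,17],[29,6],[35,0]]
[[3,17],[5,13],[11,1],[13,17],[29,6],[35,0]]
[[3,17],[5,13],[11,1],[13,17],[29,6],[35,0]]
[[3,17],[5,13],[11,17],[29,6],[35,0]]
[[3,17],[5,13],[11,17],[29,6],[35,0]]
[[3,17],[5,13],[11,17],[29,6],[35,0]]
[[3,17],[5,13],[11,17],[29,6],[35,0]]
[[3,17],[5,13],[11,17],[29,6],[35,0]]
[[3,17],[5,13],[11,17],[29,19],[31,6],[35,0]]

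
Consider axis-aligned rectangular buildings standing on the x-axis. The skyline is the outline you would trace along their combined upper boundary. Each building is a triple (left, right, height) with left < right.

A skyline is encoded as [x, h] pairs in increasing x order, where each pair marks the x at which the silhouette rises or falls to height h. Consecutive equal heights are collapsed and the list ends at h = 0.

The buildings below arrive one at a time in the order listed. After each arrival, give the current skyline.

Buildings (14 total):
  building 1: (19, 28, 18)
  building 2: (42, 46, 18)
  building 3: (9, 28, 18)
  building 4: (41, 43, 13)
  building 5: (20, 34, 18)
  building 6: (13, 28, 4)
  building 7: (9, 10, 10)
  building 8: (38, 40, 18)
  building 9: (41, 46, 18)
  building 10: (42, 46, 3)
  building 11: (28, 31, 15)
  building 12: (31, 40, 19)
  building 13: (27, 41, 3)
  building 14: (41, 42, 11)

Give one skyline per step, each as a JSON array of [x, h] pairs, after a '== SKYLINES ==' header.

== SKYLINES ==
[[19,18],[28,0]]
[[19,18],[28,0],[42,18],[46,0]]
[[9,18],[28,0],[42,18],[46,0]]
[[9,18],[28,0],[41,13],[42,18],[46,0]]
[[9,18],[34,0],[41,13],[42,18],[46,0]]
[[9,18],[34,0],[41,13],[42,18],[46,0]]
[[9,18],[34,0],[41,13],[42,18],[46,0]]
[[9,18],[34,0],[38,18],[40,0],[41,13],[42,18],[46,0]]
[[9,18],[34,0],[38,18],[40,0],[41,18],[46,0]]
[[9,18],[34,0],[38,18],[40,0],[41,18],[46,0]]
[[9,18],[34,0],[38,18],[40,0],[41,18],[46,0]]
[[9,18],[31,19],[40,0],[41,18],[46,0]]
[[9,18],[31,19],[40,3],[41,18],[46,0]]
[[9,18],[31,19],[40,3],[41,18],[46,0]]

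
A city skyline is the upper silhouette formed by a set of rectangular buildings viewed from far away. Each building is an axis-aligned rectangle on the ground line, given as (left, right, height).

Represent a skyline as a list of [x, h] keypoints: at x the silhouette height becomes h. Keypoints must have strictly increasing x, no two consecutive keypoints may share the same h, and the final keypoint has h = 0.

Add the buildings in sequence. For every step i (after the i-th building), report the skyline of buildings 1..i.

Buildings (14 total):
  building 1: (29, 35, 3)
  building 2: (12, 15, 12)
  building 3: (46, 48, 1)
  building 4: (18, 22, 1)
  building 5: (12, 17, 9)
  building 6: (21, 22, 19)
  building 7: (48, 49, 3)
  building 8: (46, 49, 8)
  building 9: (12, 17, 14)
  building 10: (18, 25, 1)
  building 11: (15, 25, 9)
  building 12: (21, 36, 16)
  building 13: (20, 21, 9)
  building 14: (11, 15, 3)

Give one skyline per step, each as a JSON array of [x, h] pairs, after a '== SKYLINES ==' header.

== SKYLINES ==
[[29,3],[35,0]]
[[12,12],[15,0],[29,3],[35,0]]
[[12,12],[15,0],[29,3],[35,0],[46,1],[48,0]]
[[12,12],[15,0],[18,1],[22,0],[29,3],[35,0],[46,1],[48,0]]
[[12,12],[15,9],[17,0],[18,1],[22,0],[29,3],[35,0],[46,1],[48,0]]
[[12,12],[15,9],[17,0],[18,1],[21,19],[22,0],[29,3],[35,0],[46,1],[48,0]]
[[12,12],[15,9],[17,0],[18,1],[21,19],[22,0],[29,3],[35,0],[46,1],[48,3],[49,0]]
[[12,12],[15,9],[17,0],[18,1],[21,19],[22,0],[29,3],[35,0],[46,8],[49,0]]
[[12,14],[17,0],[18,1],[21,19],[22,0],[29,3],[35,0],[46,8],[49,0]]
[[12,14],[17,0],[18,1],[21,19],[22,1],[25,0],[29,3],[35,0],[46,8],[49,0]]
[[12,14],[17,9],[21,19],[22,9],[25,0],[29,3],[35,0],[46,8],[49,0]]
[[12,14],[17,9],[21,19],[22,16],[36,0],[46,8],[49,0]]
[[12,14],[17,9],[21,19],[22,16],[36,0],[46,8],[49,0]]
[[11,3],[12,14],[17,9],[21,19],[22,16],[36,0],[46,8],[49,0]]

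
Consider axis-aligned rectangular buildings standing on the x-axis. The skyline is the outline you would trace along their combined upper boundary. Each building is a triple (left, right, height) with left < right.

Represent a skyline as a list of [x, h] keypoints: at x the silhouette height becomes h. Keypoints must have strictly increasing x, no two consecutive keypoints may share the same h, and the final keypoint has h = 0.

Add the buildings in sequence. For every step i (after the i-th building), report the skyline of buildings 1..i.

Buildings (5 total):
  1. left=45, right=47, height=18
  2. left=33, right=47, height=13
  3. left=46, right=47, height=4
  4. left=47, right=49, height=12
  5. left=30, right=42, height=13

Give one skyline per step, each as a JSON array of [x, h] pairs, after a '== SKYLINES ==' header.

== SKYLINES ==
[[45,18],[47,0]]
[[33,13],[45,18],[47,0]]
[[33,13],[45,18],[47,0]]
[[33,13],[45,18],[47,12],[49,0]]
[[30,13],[45,18],[47,12],[49,0]]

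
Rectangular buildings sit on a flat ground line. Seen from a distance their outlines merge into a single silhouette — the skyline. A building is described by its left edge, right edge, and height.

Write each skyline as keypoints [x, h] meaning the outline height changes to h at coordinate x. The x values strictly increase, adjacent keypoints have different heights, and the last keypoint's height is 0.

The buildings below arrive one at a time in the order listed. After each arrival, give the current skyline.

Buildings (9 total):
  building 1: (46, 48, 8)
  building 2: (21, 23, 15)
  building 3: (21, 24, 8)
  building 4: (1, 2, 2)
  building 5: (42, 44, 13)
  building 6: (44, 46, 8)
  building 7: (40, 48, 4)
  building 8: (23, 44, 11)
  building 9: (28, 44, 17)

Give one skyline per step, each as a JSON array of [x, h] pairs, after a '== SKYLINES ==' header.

== SKYLINES ==
[[46,8],[48,0]]
[[21,15],[23,0],[46,8],[48,0]]
[[21,15],[23,8],[24,0],[46,8],[48,0]]
[[1,2],[2,0],[21,15],[23,8],[24,0],[46,8],[48,0]]
[[1,2],[2,0],[21,15],[23,8],[24,0],[42,13],[44,0],[46,8],[48,0]]
[[1,2],[2,0],[21,15],[23,8],[24,0],[42,13],[44,8],[48,0]]
[[1,2],[2,0],[21,15],[23,8],[24,0],[40,4],[42,13],[44,8],[48,0]]
[[1,2],[2,0],[21,15],[23,11],[42,13],[44,8],[48,0]]
[[1,2],[2,0],[21,15],[23,11],[28,17],[44,8],[48,0]]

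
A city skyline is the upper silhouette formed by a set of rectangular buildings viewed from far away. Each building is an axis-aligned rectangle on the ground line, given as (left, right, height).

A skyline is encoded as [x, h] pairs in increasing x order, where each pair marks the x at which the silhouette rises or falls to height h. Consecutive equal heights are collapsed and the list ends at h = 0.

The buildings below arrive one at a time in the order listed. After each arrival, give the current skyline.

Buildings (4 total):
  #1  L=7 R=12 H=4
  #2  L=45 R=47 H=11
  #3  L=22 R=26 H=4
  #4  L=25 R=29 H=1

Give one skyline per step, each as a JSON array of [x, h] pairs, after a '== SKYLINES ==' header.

== SKYLINES ==
[[7,4],[12,0]]
[[7,4],[12,0],[45,11],[47,0]]
[[7,4],[12,0],[22,4],[26,0],[45,11],[47,0]]
[[7,4],[12,0],[22,4],[26,1],[29,0],[45,11],[47,0]]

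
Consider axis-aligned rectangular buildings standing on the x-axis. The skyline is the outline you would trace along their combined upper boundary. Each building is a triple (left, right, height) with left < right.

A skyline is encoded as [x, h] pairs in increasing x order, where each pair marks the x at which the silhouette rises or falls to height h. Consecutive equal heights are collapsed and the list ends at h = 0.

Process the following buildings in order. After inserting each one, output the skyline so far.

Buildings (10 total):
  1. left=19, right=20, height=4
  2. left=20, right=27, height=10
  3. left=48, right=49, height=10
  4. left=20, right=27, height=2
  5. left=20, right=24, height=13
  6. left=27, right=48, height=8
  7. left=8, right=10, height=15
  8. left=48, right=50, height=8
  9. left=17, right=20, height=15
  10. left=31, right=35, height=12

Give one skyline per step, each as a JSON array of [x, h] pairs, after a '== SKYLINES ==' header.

== SKYLINES ==
[[19,4],[20,0]]
[[19,4],[20,10],[27,0]]
[[19,4],[20,10],[27,0],[48,10],[49,0]]
[[19,4],[20,10],[27,0],[48,10],[49,0]]
[[19,4],[20,13],[24,10],[27,0],[48,10],[49,0]]
[[19,4],[20,13],[24,10],[27,8],[48,10],[49,0]]
[[8,15],[10,0],[19,4],[20,13],[24,10],[27,8],[48,10],[49,0]]
[[8,15],[10,0],[19,4],[20,13],[24,10],[27,8],[48,10],[49,8],[50,0]]
[[8,15],[10,0],[17,15],[20,13],[24,10],[27,8],[48,10],[49,8],[50,0]]
[[8,15],[10,0],[17,15],[20,13],[24,10],[27,8],[31,12],[35,8],[48,10],[49,8],[50,0]]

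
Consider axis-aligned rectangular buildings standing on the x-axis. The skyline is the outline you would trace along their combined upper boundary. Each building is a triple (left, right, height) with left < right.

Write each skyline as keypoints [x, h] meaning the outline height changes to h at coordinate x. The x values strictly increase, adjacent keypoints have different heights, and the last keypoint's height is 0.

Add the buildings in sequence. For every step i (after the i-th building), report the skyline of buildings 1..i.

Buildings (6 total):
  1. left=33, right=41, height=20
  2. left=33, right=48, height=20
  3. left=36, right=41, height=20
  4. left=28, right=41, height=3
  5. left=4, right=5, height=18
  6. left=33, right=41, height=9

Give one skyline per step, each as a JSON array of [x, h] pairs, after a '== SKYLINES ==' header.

== SKYLINES ==
[[33,20],[41,0]]
[[33,20],[48,0]]
[[33,20],[48,0]]
[[28,3],[33,20],[48,0]]
[[4,18],[5,0],[28,3],[33,20],[48,0]]
[[4,18],[5,0],[28,3],[33,20],[48,0]]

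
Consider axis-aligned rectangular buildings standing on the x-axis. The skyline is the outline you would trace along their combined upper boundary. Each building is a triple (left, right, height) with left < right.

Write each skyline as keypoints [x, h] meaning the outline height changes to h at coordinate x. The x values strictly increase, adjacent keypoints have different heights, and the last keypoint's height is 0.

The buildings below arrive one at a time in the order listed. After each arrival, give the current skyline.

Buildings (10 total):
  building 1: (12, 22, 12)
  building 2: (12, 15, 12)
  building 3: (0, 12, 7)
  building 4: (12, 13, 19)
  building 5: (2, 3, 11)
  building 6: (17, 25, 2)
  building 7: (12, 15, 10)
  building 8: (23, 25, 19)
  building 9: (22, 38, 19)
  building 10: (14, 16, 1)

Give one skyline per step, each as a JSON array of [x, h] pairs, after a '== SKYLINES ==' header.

== SKYLINES ==
[[12,12],[22,0]]
[[12,12],[22,0]]
[[0,7],[12,12],[22,0]]
[[0,7],[12,19],[13,12],[22,0]]
[[0,7],[2,11],[3,7],[12,19],[13,12],[22,0]]
[[0,7],[2,11],[3,7],[12,19],[13,12],[22,2],[25,0]]
[[0,7],[2,11],[3,7],[12,19],[13,12],[22,2],[25,0]]
[[0,7],[2,11],[3,7],[12,19],[13,12],[22,2],[23,19],[25,0]]
[[0,7],[2,11],[3,7],[12,19],[13,12],[22,19],[38,0]]
[[0,7],[2,11],[3,7],[12,19],[13,12],[22,19],[38,0]]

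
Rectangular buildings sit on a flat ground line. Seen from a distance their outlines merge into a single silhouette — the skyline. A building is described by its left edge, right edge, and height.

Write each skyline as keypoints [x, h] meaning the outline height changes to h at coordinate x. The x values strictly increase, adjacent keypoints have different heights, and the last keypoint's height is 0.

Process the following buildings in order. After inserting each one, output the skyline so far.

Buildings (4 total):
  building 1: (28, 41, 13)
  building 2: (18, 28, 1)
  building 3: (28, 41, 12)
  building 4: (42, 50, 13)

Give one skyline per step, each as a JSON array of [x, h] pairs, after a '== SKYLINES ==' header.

== SKYLINES ==
[[28,13],[41,0]]
[[18,1],[28,13],[41,0]]
[[18,1],[28,13],[41,0]]
[[18,1],[28,13],[41,0],[42,13],[50,0]]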